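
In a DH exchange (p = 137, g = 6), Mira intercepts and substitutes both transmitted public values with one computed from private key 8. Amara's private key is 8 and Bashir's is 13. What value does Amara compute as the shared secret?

Amara receives Mira's public value M = 6^8 mod 137 instead of the honest one.
6^1 ≡ 6 (mod 137)
6^2 = (6^1)^2 ≡ 6^2 = 36 ≡ 36 (mod 137)
6^4 = (6^2)^2 ≡ 36^2 = 1296 ≡ 63 (mod 137)
6^8 = (6^4)^2 ≡ 63^2 = 3969 ≡ 133 (mod 137)
So M = 133. Amara computes K = M^8 mod 137.
133^1 ≡ 133 (mod 137)
133^2 = (133^1)^2 ≡ 133^2 = 17689 ≡ 16 (mod 137)
133^4 = (133^2)^2 ≡ 16^2 = 256 ≡ 119 (mod 137)
133^8 = (133^4)^2 ≡ 119^2 = 14161 ≡ 50 (mod 137)

50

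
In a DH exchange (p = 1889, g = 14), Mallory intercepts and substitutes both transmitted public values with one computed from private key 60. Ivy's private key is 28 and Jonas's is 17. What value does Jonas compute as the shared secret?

Jonas receives Mallory's public value M = 14^60 mod 1889 instead of the honest one.
14^1 ≡ 14 (mod 1889)
14^2 = (14^1)^2 ≡ 14^2 = 196 ≡ 196 (mod 1889)
14^4 = (14^2)^2 ≡ 196^2 = 38416 ≡ 636 (mod 1889)
14^8 = (14^4)^2 ≡ 636^2 = 404496 ≡ 250 (mod 1889)
14^16 = (14^8)^2 ≡ 250^2 = 62500 ≡ 163 (mod 1889)
14^32 = (14^16)^2 ≡ 163^2 = 26569 ≡ 123 (mod 1889)
14^60 = 14^32 · 14^16 · 14^8 · 14^4 ≡ 123 · 163 · 250 · 636 ≡ 1494 (mod 1889).
So M = 1494. Jonas computes K = M^17 mod 1889.
1494^1 ≡ 1494 (mod 1889)
1494^2 = (1494^1)^2 ≡ 1494^2 = 2232036 ≡ 1127 (mod 1889)
1494^4 = (1494^2)^2 ≡ 1127^2 = 1270129 ≡ 721 (mod 1889)
1494^8 = (1494^4)^2 ≡ 721^2 = 519841 ≡ 366 (mod 1889)
1494^16 = (1494^8)^2 ≡ 366^2 = 133956 ≡ 1726 (mod 1889)
1494^17 = 1494^16 · 1494^1 ≡ 1726 · 1494 ≡ 159 (mod 1889).

159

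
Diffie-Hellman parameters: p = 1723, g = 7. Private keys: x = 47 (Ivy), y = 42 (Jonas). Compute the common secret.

Jonas sends B = g^y mod p = 7^42 mod 1723.
7^1 ≡ 7 (mod 1723)
7^2 = (7^1)^2 ≡ 7^2 = 49 ≡ 49 (mod 1723)
7^4 = (7^2)^2 ≡ 49^2 = 2401 ≡ 678 (mod 1723)
7^8 = (7^4)^2 ≡ 678^2 = 459684 ≡ 1366 (mod 1723)
7^16 = (7^8)^2 ≡ 1366^2 = 1865956 ≡ 1670 (mod 1723)
7^32 = (7^16)^2 ≡ 1670^2 = 2788900 ≡ 1086 (mod 1723)
7^42 = 7^32 · 7^8 · 7^2 ≡ 1086 · 1366 · 49 ≡ 400 (mod 1723).
So B = 400. Ivy then computes K = B^x mod p = 400^47 mod 1723.
400^1 ≡ 400 (mod 1723)
400^2 = (400^1)^2 ≡ 400^2 = 160000 ≡ 1484 (mod 1723)
400^4 = (400^2)^2 ≡ 1484^2 = 2202256 ≡ 262 (mod 1723)
400^8 = (400^4)^2 ≡ 262^2 = 68644 ≡ 1447 (mod 1723)
400^16 = (400^8)^2 ≡ 1447^2 = 2093809 ≡ 364 (mod 1723)
400^32 = (400^16)^2 ≡ 364^2 = 132496 ≡ 1548 (mod 1723)
400^47 = 400^32 · 400^8 · 400^4 · 400^2 · 400^1 ≡ 1548 · 1447 · 262 · 1484 · 400 ≡ 1133 (mod 1723).

1133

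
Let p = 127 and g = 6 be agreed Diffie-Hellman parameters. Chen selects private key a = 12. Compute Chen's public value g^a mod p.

Public value = 6^12 mod 127.
6^1 ≡ 6 (mod 127)
6^2 = (6^1)^2 ≡ 6^2 = 36 ≡ 36 (mod 127)
6^4 = (6^2)^2 ≡ 36^2 = 1296 ≡ 26 (mod 127)
6^8 = (6^4)^2 ≡ 26^2 = 676 ≡ 41 (mod 127)
6^12 = 6^8 · 6^4 ≡ 41 · 26 ≡ 50 (mod 127).

50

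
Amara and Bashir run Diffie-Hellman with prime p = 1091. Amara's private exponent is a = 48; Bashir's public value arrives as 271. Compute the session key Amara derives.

455

Shared key K = 271^48 mod 1091.
271^1 ≡ 271 (mod 1091)
271^2 = (271^1)^2 ≡ 271^2 = 73441 ≡ 344 (mod 1091)
271^4 = (271^2)^2 ≡ 344^2 = 118336 ≡ 508 (mod 1091)
271^8 = (271^4)^2 ≡ 508^2 = 258064 ≡ 588 (mod 1091)
271^16 = (271^8)^2 ≡ 588^2 = 345744 ≡ 988 (mod 1091)
271^32 = (271^16)^2 ≡ 988^2 = 976144 ≡ 790 (mod 1091)
271^48 = 271^32 · 271^16 ≡ 790 · 988 ≡ 455 (mod 1091).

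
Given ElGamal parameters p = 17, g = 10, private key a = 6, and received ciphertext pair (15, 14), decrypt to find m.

Shared mask s = c₁^a mod p = 15^6 mod 17.
15^1 ≡ 15 (mod 17)
15^2 = (15^1)^2 ≡ 15^2 = 225 ≡ 4 (mod 17)
15^4 = (15^2)^2 ≡ 4^2 = 16 ≡ 16 (mod 17)
15^6 = 15^4 · 15^2 ≡ 16 · 4 ≡ 13 (mod 17).
So s = 13; s⁻¹ ≡ 4 (mod 17).
m = c₂ · s⁻¹ mod 17 = 14 · 4 mod 17 = 5.

5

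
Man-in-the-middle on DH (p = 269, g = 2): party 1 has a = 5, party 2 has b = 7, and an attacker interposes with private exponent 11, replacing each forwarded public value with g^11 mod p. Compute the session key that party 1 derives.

Party 1 receives an attacker's public value M = 2^11 mod 269 instead of the honest one.
2^1 ≡ 2 (mod 269)
2^2 = (2^1)^2 ≡ 2^2 = 4 ≡ 4 (mod 269)
2^4 = (2^2)^2 ≡ 4^2 = 16 ≡ 16 (mod 269)
2^8 = (2^4)^2 ≡ 16^2 = 256 ≡ 256 (mod 269)
2^11 = 2^8 · 2^2 · 2^1 ≡ 256 · 4 · 2 ≡ 165 (mod 269).
So M = 165. Party 1 computes K = M^5 mod 269.
165^1 ≡ 165 (mod 269)
165^2 = (165^1)^2 ≡ 165^2 = 27225 ≡ 56 (mod 269)
165^4 = (165^2)^2 ≡ 56^2 = 3136 ≡ 177 (mod 269)
165^5 = 165^4 · 165^1 ≡ 177 · 165 ≡ 153 (mod 269).

153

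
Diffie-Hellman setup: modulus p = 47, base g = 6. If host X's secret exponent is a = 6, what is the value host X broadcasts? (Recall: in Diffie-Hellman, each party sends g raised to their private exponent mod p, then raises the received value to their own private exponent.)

Public value = 6^{6} \pmod{47}.
6^1 ≡ 6 (mod 47)
6^2 = (6^1)^2 ≡ 6^2 = 36 ≡ 36 (mod 47)
6^4 = (6^2)^2 ≡ 36^2 = 1296 ≡ 27 (mod 47)
6^6 = 6^4 · 6^2 ≡ 27 · 36 ≡ 32 (mod 47).

32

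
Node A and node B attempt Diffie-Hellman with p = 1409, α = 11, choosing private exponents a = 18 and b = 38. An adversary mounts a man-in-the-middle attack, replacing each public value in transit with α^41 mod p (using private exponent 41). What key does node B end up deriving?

1345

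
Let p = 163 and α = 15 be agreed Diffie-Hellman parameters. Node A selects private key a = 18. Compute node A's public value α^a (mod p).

53

Public value = 15^18 (mod 163).
15^1 ≡ 15 (mod 163)
15^2 = (15^1)^2 ≡ 15^2 = 225 ≡ 62 (mod 163)
15^4 = (15^2)^2 ≡ 62^2 = 3844 ≡ 95 (mod 163)
15^8 = (15^4)^2 ≡ 95^2 = 9025 ≡ 60 (mod 163)
15^16 = (15^8)^2 ≡ 60^2 = 3600 ≡ 14 (mod 163)
15^18 = 15^16 · 15^2 ≡ 14 · 62 ≡ 53 (mod 163).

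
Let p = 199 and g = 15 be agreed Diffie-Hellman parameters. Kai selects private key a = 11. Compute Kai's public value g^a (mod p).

Public value = 15^11 (mod 199).
15^1 ≡ 15 (mod 199)
15^2 = (15^1)^2 ≡ 15^2 = 225 ≡ 26 (mod 199)
15^4 = (15^2)^2 ≡ 26^2 = 676 ≡ 79 (mod 199)
15^8 = (15^4)^2 ≡ 79^2 = 6241 ≡ 72 (mod 199)
15^11 = 15^8 · 15^2 · 15^1 ≡ 72 · 26 · 15 ≡ 21 (mod 199).

21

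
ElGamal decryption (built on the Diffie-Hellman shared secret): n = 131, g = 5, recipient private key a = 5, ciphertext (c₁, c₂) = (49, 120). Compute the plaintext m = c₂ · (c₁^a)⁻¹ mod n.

Shared mask s = c₁^a mod n = 49^5 mod 131.
49^1 ≡ 49 (mod 131)
49^2 = (49^1)^2 ≡ 49^2 = 2401 ≡ 43 (mod 131)
49^4 = (49^2)^2 ≡ 43^2 = 1849 ≡ 15 (mod 131)
49^5 = 49^4 · 49^1 ≡ 15 · 49 ≡ 80 (mod 131).
So s = 80; s⁻¹ ≡ 113 (mod 131).
m = c₂ · s⁻¹ mod 131 = 120 · 113 mod 131 = 67.

67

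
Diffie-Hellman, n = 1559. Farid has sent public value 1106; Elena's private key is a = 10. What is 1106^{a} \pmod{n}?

Shared key K = 1106^10 mod 1559.
1106^1 ≡ 1106 (mod 1559)
1106^2 = (1106^1)^2 ≡ 1106^2 = 1223236 ≡ 980 (mod 1559)
1106^4 = (1106^2)^2 ≡ 980^2 = 960400 ≡ 56 (mod 1559)
1106^8 = (1106^4)^2 ≡ 56^2 = 3136 ≡ 18 (mod 1559)
1106^10 = 1106^8 · 1106^2 ≡ 18 · 980 ≡ 491 (mod 1559).

491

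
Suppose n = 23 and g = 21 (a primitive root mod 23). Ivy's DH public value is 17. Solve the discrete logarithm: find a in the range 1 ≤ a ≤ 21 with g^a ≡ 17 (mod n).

9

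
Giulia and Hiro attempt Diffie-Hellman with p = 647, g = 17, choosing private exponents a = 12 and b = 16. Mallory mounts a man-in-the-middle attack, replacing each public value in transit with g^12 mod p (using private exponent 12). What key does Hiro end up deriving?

Hiro receives Mallory's public value M = 17^12 mod 647 instead of the honest one.
17^1 ≡ 17 (mod 647)
17^2 = (17^1)^2 ≡ 17^2 = 289 ≡ 289 (mod 647)
17^4 = (17^2)^2 ≡ 289^2 = 83521 ≡ 58 (mod 647)
17^8 = (17^4)^2 ≡ 58^2 = 3364 ≡ 129 (mod 647)
17^12 = 17^8 · 17^4 ≡ 129 · 58 ≡ 365 (mod 647).
So M = 365. Hiro computes K = M^16 mod 647.
365^1 ≡ 365 (mod 647)
365^2 = (365^1)^2 ≡ 365^2 = 133225 ≡ 590 (mod 647)
365^4 = (365^2)^2 ≡ 590^2 = 348100 ≡ 14 (mod 647)
365^8 = (365^4)^2 ≡ 14^2 = 196 ≡ 196 (mod 647)
365^16 = (365^8)^2 ≡ 196^2 = 38416 ≡ 243 (mod 647)

243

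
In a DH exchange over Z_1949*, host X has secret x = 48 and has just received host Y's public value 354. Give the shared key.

1362

Shared key K = 354^48 mod 1949.
354^1 ≡ 354 (mod 1949)
354^2 = (354^1)^2 ≡ 354^2 = 125316 ≡ 580 (mod 1949)
354^4 = (354^2)^2 ≡ 580^2 = 336400 ≡ 1172 (mod 1949)
354^8 = (354^4)^2 ≡ 1172^2 = 1373584 ≡ 1488 (mod 1949)
354^16 = (354^8)^2 ≡ 1488^2 = 2214144 ≡ 80 (mod 1949)
354^32 = (354^16)^2 ≡ 80^2 = 6400 ≡ 553 (mod 1949)
354^48 = 354^32 · 354^16 ≡ 553 · 80 ≡ 1362 (mod 1949).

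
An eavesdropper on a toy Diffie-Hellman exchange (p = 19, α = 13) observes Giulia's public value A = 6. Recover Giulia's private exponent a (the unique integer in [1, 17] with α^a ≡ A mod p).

Try successive powers of 13 modulo 19:
13^1 ≡ 13
13^2 ≡ 17
13^3 ≡ 12
13^4 ≡ 4
13^5 ≡ 14
13^6 ≡ 11
13^7 ≡ 10
13^8 ≡ 16
13^9 ≡ 18
13^10 ≡ 6
Found: a = 10.

10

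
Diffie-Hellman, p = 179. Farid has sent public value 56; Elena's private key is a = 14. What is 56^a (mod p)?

106

Shared key K = 56^14 mod 179.
56^1 ≡ 56 (mod 179)
56^2 = (56^1)^2 ≡ 56^2 = 3136 ≡ 93 (mod 179)
56^4 = (56^2)^2 ≡ 93^2 = 8649 ≡ 57 (mod 179)
56^8 = (56^4)^2 ≡ 57^2 = 3249 ≡ 27 (mod 179)
56^14 = 56^8 · 56^4 · 56^2 ≡ 27 · 57 · 93 ≡ 106 (mod 179).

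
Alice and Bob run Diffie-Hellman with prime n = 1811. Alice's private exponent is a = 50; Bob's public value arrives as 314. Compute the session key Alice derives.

Shared key K = 314^50 mod 1811.
314^1 ≡ 314 (mod 1811)
314^2 = (314^1)^2 ≡ 314^2 = 98596 ≡ 802 (mod 1811)
314^4 = (314^2)^2 ≡ 802^2 = 643204 ≡ 299 (mod 1811)
314^8 = (314^4)^2 ≡ 299^2 = 89401 ≡ 662 (mod 1811)
314^16 = (314^8)^2 ≡ 662^2 = 438244 ≡ 1793 (mod 1811)
314^32 = (314^16)^2 ≡ 1793^2 = 3214849 ≡ 324 (mod 1811)
314^50 = 314^32 · 314^16 · 314^2 ≡ 324 · 1793 · 802 ≡ 549 (mod 1811).

549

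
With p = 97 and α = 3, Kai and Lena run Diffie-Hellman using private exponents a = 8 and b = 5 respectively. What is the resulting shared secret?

36

Kai sends A = α^a mod p = 3^8 mod 97.
3^1 ≡ 3 (mod 97)
3^2 = (3^1)^2 ≡ 3^2 = 9 ≡ 9 (mod 97)
3^4 = (3^2)^2 ≡ 9^2 = 81 ≡ 81 (mod 97)
3^8 = (3^4)^2 ≡ 81^2 = 6561 ≡ 62 (mod 97)
So A = 62. Lena then computes K = A^b mod p = 62^5 mod 97.
62^1 ≡ 62 (mod 97)
62^2 = (62^1)^2 ≡ 62^2 = 3844 ≡ 61 (mod 97)
62^4 = (62^2)^2 ≡ 61^2 = 3721 ≡ 35 (mod 97)
62^5 = 62^4 · 62^1 ≡ 35 · 62 ≡ 36 (mod 97).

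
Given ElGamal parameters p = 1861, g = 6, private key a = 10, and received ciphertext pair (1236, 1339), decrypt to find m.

Shared mask s = c₁^a mod p = 1236^10 mod 1861.
1236^1 ≡ 1236 (mod 1861)
1236^2 = (1236^1)^2 ≡ 1236^2 = 1527696 ≡ 1676 (mod 1861)
1236^4 = (1236^2)^2 ≡ 1676^2 = 2808976 ≡ 727 (mod 1861)
1236^8 = (1236^4)^2 ≡ 727^2 = 528529 ≡ 5 (mod 1861)
1236^10 = 1236^8 · 1236^2 ≡ 5 · 1676 ≡ 936 (mod 1861).
So s = 936; s⁻¹ ≡ 1692 (mod 1861).
m = c₂ · s⁻¹ mod 1861 = 1339 · 1692 mod 1861 = 751.

751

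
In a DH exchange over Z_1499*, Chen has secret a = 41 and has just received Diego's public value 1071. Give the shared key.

309

Shared key K = 1071^41 mod 1499.
1071^1 ≡ 1071 (mod 1499)
1071^2 = (1071^1)^2 ≡ 1071^2 = 1147041 ≡ 306 (mod 1499)
1071^4 = (1071^2)^2 ≡ 306^2 = 93636 ≡ 698 (mod 1499)
1071^8 = (1071^4)^2 ≡ 698^2 = 487204 ≡ 29 (mod 1499)
1071^16 = (1071^8)^2 ≡ 29^2 = 841 ≡ 841 (mod 1499)
1071^32 = (1071^16)^2 ≡ 841^2 = 707281 ≡ 1252 (mod 1499)
1071^41 = 1071^32 · 1071^8 · 1071^1 ≡ 1252 · 29 · 1071 ≡ 309 (mod 1499).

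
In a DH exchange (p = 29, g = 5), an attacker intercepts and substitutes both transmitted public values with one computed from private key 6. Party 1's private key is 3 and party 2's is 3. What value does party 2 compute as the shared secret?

Party 2 receives an attacker's public value M = 5^6 mod 29 instead of the honest one.
5^1 ≡ 5 (mod 29)
5^2 = (5^1)^2 ≡ 5^2 = 25 ≡ 25 (mod 29)
5^4 = (5^2)^2 ≡ 25^2 = 625 ≡ 16 (mod 29)
5^6 = 5^4 · 5^2 ≡ 16 · 25 ≡ 23 (mod 29).
So M = 23. Party 2 computes K = M^3 mod 29.
23^1 ≡ 23 (mod 29)
23^2 = (23^1)^2 ≡ 23^2 = 529 ≡ 7 (mod 29)
23^3 = 23^2 · 23^1 ≡ 7 · 23 ≡ 16 (mod 29).

16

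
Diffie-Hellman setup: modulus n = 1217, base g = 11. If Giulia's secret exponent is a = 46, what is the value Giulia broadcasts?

758

Public value = 11^46 mod 1217.
11^1 ≡ 11 (mod 1217)
11^2 = (11^1)^2 ≡ 11^2 = 121 ≡ 121 (mod 1217)
11^4 = (11^2)^2 ≡ 121^2 = 14641 ≡ 37 (mod 1217)
11^8 = (11^4)^2 ≡ 37^2 = 1369 ≡ 152 (mod 1217)
11^16 = (11^8)^2 ≡ 152^2 = 23104 ≡ 1198 (mod 1217)
11^32 = (11^16)^2 ≡ 1198^2 = 1435204 ≡ 361 (mod 1217)
11^46 = 11^32 · 11^8 · 11^4 · 11^2 ≡ 361 · 152 · 37 · 121 ≡ 758 (mod 1217).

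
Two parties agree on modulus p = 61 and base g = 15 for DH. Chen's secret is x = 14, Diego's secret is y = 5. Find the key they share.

13

Diego sends B = g^y mod p = 15^5 mod 61.
15^1 ≡ 15 (mod 61)
15^2 = (15^1)^2 ≡ 15^2 = 225 ≡ 42 (mod 61)
15^4 = (15^2)^2 ≡ 42^2 = 1764 ≡ 56 (mod 61)
15^5 = 15^4 · 15^1 ≡ 56 · 15 ≡ 47 (mod 61).
So B = 47. Chen then computes K = B^x mod p = 47^14 mod 61.
47^1 ≡ 47 (mod 61)
47^2 = (47^1)^2 ≡ 47^2 = 2209 ≡ 13 (mod 61)
47^4 = (47^2)^2 ≡ 13^2 = 169 ≡ 47 (mod 61)
47^8 = (47^4)^2 ≡ 47^2 = 2209 ≡ 13 (mod 61)
47^14 = 47^8 · 47^4 · 47^2 ≡ 13 · 47 · 13 ≡ 13 (mod 61).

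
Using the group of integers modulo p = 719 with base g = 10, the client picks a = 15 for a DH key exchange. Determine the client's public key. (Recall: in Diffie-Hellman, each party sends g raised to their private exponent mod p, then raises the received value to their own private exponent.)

Public value = 10^15 mod 719.
10^1 ≡ 10 (mod 719)
10^2 = (10^1)^2 ≡ 10^2 = 100 ≡ 100 (mod 719)
10^4 = (10^2)^2 ≡ 100^2 = 10000 ≡ 653 (mod 719)
10^8 = (10^4)^2 ≡ 653^2 = 426409 ≡ 42 (mod 719)
10^15 = 10^8 · 10^4 · 10^2 · 10^1 ≡ 42 · 653 · 100 · 10 ≡ 464 (mod 719).

464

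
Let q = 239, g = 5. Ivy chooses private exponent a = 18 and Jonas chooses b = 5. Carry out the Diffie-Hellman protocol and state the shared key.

91

Ivy sends A = g^a mod q = 5^18 mod 239.
5^1 ≡ 5 (mod 239)
5^2 = (5^1)^2 ≡ 5^2 = 25 ≡ 25 (mod 239)
5^4 = (5^2)^2 ≡ 25^2 = 625 ≡ 147 (mod 239)
5^8 = (5^4)^2 ≡ 147^2 = 21609 ≡ 99 (mod 239)
5^16 = (5^8)^2 ≡ 99^2 = 9801 ≡ 2 (mod 239)
5^18 = 5^16 · 5^2 ≡ 2 · 25 ≡ 50 (mod 239).
So A = 50. Jonas then computes K = A^b mod q = 50^5 mod 239.
50^1 ≡ 50 (mod 239)
50^2 = (50^1)^2 ≡ 50^2 = 2500 ≡ 110 (mod 239)
50^4 = (50^2)^2 ≡ 110^2 = 12100 ≡ 150 (mod 239)
50^5 = 50^4 · 50^1 ≡ 150 · 50 ≡ 91 (mod 239).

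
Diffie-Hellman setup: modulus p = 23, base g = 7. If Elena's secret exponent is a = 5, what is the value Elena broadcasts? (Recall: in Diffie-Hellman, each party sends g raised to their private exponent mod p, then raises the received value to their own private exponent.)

17

Public value = 7^5 (mod 23).
7^1 ≡ 7 (mod 23)
7^2 = (7^1)^2 ≡ 7^2 = 49 ≡ 3 (mod 23)
7^4 = (7^2)^2 ≡ 3^2 = 9 ≡ 9 (mod 23)
7^5 = 7^4 · 7^1 ≡ 9 · 7 ≡ 17 (mod 23).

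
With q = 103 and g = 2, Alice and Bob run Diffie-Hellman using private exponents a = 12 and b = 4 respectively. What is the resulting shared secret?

13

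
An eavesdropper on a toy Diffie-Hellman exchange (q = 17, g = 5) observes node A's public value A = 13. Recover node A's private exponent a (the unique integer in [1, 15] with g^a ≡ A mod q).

4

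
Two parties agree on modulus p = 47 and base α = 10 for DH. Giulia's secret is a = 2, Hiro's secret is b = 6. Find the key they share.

Hiro sends B = α^b mod p = 10^6 mod 47.
10^1 ≡ 10 (mod 47)
10^2 = (10^1)^2 ≡ 10^2 = 100 ≡ 6 (mod 47)
10^4 = (10^2)^2 ≡ 6^2 = 36 ≡ 36 (mod 47)
10^6 = 10^4 · 10^2 ≡ 36 · 6 ≡ 28 (mod 47).
So B = 28. Giulia then computes K = B^a mod p = 28^2 mod 47.
28^1 ≡ 28 (mod 47)
28^2 = (28^1)^2 ≡ 28^2 = 784 ≡ 32 (mod 47)

32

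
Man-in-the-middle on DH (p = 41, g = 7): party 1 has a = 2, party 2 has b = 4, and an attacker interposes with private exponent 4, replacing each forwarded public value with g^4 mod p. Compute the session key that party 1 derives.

37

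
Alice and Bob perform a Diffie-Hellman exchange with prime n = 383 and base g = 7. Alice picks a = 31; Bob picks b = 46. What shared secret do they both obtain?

301

Alice sends A = g^a mod n = 7^31 mod 383.
7^1 ≡ 7 (mod 383)
7^2 = (7^1)^2 ≡ 7^2 = 49 ≡ 49 (mod 383)
7^4 = (7^2)^2 ≡ 49^2 = 2401 ≡ 103 (mod 383)
7^8 = (7^4)^2 ≡ 103^2 = 10609 ≡ 268 (mod 383)
7^16 = (7^8)^2 ≡ 268^2 = 71824 ≡ 203 (mod 383)
7^31 = 7^16 · 7^8 · 7^4 · 7^2 · 7^1 ≡ 203 · 268 · 103 · 49 · 7 ≡ 142 (mod 383).
So A = 142. Bob then computes K = A^b mod n = 142^46 mod 383.
142^1 ≡ 142 (mod 383)
142^2 = (142^1)^2 ≡ 142^2 = 20164 ≡ 248 (mod 383)
142^4 = (142^2)^2 ≡ 248^2 = 61504 ≡ 224 (mod 383)
142^8 = (142^4)^2 ≡ 224^2 = 50176 ≡ 3 (mod 383)
142^16 = (142^8)^2 ≡ 3^2 = 9 ≡ 9 (mod 383)
142^32 = (142^16)^2 ≡ 9^2 = 81 ≡ 81 (mod 383)
142^46 = 142^32 · 142^8 · 142^4 · 142^2 ≡ 81 · 3 · 224 · 248 ≡ 301 (mod 383).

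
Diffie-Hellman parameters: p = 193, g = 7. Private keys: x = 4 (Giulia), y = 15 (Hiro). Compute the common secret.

Giulia sends A = g^x mod p = 7^4 mod 193.
7^1 ≡ 7 (mod 193)
7^2 = (7^1)^2 ≡ 7^2 = 49 ≡ 49 (mod 193)
7^4 = (7^2)^2 ≡ 49^2 = 2401 ≡ 85 (mod 193)
So A = 85. Hiro then computes K = A^y mod p = 85^15 mod 193.
85^1 ≡ 85 (mod 193)
85^2 = (85^1)^2 ≡ 85^2 = 7225 ≡ 84 (mod 193)
85^4 = (85^2)^2 ≡ 84^2 = 7056 ≡ 108 (mod 193)
85^8 = (85^4)^2 ≡ 108^2 = 11664 ≡ 84 (mod 193)
85^15 = 85^8 · 85^4 · 85^2 · 85^1 ≡ 84 · 108 · 84 · 85 ≡ 192 (mod 193).

192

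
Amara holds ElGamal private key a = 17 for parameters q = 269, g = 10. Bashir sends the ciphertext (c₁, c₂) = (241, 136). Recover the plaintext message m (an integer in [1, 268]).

Shared mask s = c₁^a mod q = 241^17 mod 269.
241^1 ≡ 241 (mod 269)
241^2 = (241^1)^2 ≡ 241^2 = 58081 ≡ 246 (mod 269)
241^4 = (241^2)^2 ≡ 246^2 = 60516 ≡ 260 (mod 269)
241^8 = (241^4)^2 ≡ 260^2 = 67600 ≡ 81 (mod 269)
241^16 = (241^8)^2 ≡ 81^2 = 6561 ≡ 105 (mod 269)
241^17 = 241^16 · 241^1 ≡ 105 · 241 ≡ 19 (mod 269).
So s = 19; s⁻¹ ≡ 85 (mod 269).
m = c₂ · s⁻¹ mod 269 = 136 · 85 mod 269 = 262.

262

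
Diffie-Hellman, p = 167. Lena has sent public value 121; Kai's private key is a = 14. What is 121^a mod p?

8

Shared key K = 121^14 mod 167.
121^1 ≡ 121 (mod 167)
121^2 = (121^1)^2 ≡ 121^2 = 14641 ≡ 112 (mod 167)
121^4 = (121^2)^2 ≡ 112^2 = 12544 ≡ 19 (mod 167)
121^8 = (121^4)^2 ≡ 19^2 = 361 ≡ 27 (mod 167)
121^14 = 121^8 · 121^4 · 121^2 ≡ 27 · 19 · 112 ≡ 8 (mod 167).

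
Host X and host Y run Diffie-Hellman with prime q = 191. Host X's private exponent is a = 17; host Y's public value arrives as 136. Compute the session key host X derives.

154

Shared key K = 136^17 mod 191.
136^1 ≡ 136 (mod 191)
136^2 = (136^1)^2 ≡ 136^2 = 18496 ≡ 160 (mod 191)
136^4 = (136^2)^2 ≡ 160^2 = 25600 ≡ 6 (mod 191)
136^8 = (136^4)^2 ≡ 6^2 = 36 ≡ 36 (mod 191)
136^16 = (136^8)^2 ≡ 36^2 = 1296 ≡ 150 (mod 191)
136^17 = 136^16 · 136^1 ≡ 150 · 136 ≡ 154 (mod 191).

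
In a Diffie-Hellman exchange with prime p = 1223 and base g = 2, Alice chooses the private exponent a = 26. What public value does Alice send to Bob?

408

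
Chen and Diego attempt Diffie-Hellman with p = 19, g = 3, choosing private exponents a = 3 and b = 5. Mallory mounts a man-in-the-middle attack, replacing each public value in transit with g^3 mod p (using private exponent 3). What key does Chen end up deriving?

18

Chen receives Mallory's public value M = 3^3 mod 19 instead of the honest one.
3^1 ≡ 3 (mod 19)
3^2 = (3^1)^2 ≡ 3^2 = 9 ≡ 9 (mod 19)
3^3 = 3^2 · 3^1 ≡ 9 · 3 ≡ 8 (mod 19).
So M = 8. Chen computes K = M^3 mod 19.
8^1 ≡ 8 (mod 19)
8^2 = (8^1)^2 ≡ 8^2 = 64 ≡ 7 (mod 19)
8^3 = 8^2 · 8^1 ≡ 7 · 8 ≡ 18 (mod 19).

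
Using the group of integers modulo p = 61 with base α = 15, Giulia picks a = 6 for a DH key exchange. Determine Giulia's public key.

Public value = 15^6 mod 61.
15^1 ≡ 15 (mod 61)
15^2 = (15^1)^2 ≡ 15^2 = 225 ≡ 42 (mod 61)
15^4 = (15^2)^2 ≡ 42^2 = 1764 ≡ 56 (mod 61)
15^6 = 15^4 · 15^2 ≡ 56 · 42 ≡ 34 (mod 61).

34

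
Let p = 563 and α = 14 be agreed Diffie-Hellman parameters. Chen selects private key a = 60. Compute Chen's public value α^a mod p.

11

Public value = 14^60 mod 563.
14^1 ≡ 14 (mod 563)
14^2 = (14^1)^2 ≡ 14^2 = 196 ≡ 196 (mod 563)
14^4 = (14^2)^2 ≡ 196^2 = 38416 ≡ 132 (mod 563)
14^8 = (14^4)^2 ≡ 132^2 = 17424 ≡ 534 (mod 563)
14^16 = (14^8)^2 ≡ 534^2 = 285156 ≡ 278 (mod 563)
14^32 = (14^16)^2 ≡ 278^2 = 77284 ≡ 153 (mod 563)
14^60 = 14^32 · 14^16 · 14^8 · 14^4 ≡ 153 · 278 · 534 · 132 ≡ 11 (mod 563).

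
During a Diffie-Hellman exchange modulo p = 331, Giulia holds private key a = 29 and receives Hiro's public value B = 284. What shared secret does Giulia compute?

Shared key K = 284^29 mod 331.
284^1 ≡ 284 (mod 331)
284^2 = (284^1)^2 ≡ 284^2 = 80656 ≡ 223 (mod 331)
284^4 = (284^2)^2 ≡ 223^2 = 49729 ≡ 79 (mod 331)
284^8 = (284^4)^2 ≡ 79^2 = 6241 ≡ 283 (mod 331)
284^16 = (284^8)^2 ≡ 283^2 = 80089 ≡ 318 (mod 331)
284^29 = 284^16 · 284^8 · 284^4 · 284^1 ≡ 318 · 283 · 79 · 284 ≡ 88 (mod 331).

88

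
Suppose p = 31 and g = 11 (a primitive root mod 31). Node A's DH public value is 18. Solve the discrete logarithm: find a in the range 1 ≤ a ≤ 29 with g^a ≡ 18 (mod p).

Try successive powers of 11 modulo 31:
11^1 ≡ 11
11^2 ≡ 28
11^3 ≡ 29
11^4 ≡ 9
11^5 ≡ 6
11^6 ≡ 4
11^7 ≡ 13
11^8 ≡ 19
11^9 ≡ 23
11^10 ≡ 5
11^11 ≡ 24
11^12 ≡ 16
11^13 ≡ 21
11^14 ≡ 14
11^15 ≡ 30
11^16 ≡ 20
11^17 ≡ 3
11^18 ≡ 2
11^19 ≡ 22
11^20 ≡ 25
11^21 ≡ 27
11^22 ≡ 18
Found: a = 22.

22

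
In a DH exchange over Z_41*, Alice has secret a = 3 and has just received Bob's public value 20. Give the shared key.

5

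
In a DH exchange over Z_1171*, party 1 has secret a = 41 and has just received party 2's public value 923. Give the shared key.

591

Shared key K = 923^41 mod 1171.
923^1 ≡ 923 (mod 1171)
923^2 = (923^1)^2 ≡ 923^2 = 851929 ≡ 612 (mod 1171)
923^4 = (923^2)^2 ≡ 612^2 = 374544 ≡ 995 (mod 1171)
923^8 = (923^4)^2 ≡ 995^2 = 990025 ≡ 530 (mod 1171)
923^16 = (923^8)^2 ≡ 530^2 = 280900 ≡ 1031 (mod 1171)
923^32 = (923^16)^2 ≡ 1031^2 = 1062961 ≡ 864 (mod 1171)
923^41 = 923^32 · 923^8 · 923^1 ≡ 864 · 530 · 923 ≡ 591 (mod 1171).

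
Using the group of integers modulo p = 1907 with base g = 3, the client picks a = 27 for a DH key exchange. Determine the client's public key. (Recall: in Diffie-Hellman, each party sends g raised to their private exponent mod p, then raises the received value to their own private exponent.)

1774

Public value = 3^27 (mod 1907).
3^1 ≡ 3 (mod 1907)
3^2 = (3^1)^2 ≡ 3^2 = 9 ≡ 9 (mod 1907)
3^4 = (3^2)^2 ≡ 9^2 = 81 ≡ 81 (mod 1907)
3^8 = (3^4)^2 ≡ 81^2 = 6561 ≡ 840 (mod 1907)
3^16 = (3^8)^2 ≡ 840^2 = 705600 ≡ 10 (mod 1907)
3^27 = 3^16 · 3^8 · 3^2 · 3^1 ≡ 10 · 840 · 9 · 3 ≡ 1774 (mod 1907).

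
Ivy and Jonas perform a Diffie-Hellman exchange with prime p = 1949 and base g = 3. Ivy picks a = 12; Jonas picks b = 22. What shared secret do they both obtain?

1302

Ivy sends A = g^a mod p = 3^12 mod 1949.
3^1 ≡ 3 (mod 1949)
3^2 = (3^1)^2 ≡ 3^2 = 9 ≡ 9 (mod 1949)
3^4 = (3^2)^2 ≡ 9^2 = 81 ≡ 81 (mod 1949)
3^8 = (3^4)^2 ≡ 81^2 = 6561 ≡ 714 (mod 1949)
3^12 = 3^8 · 3^4 ≡ 714 · 81 ≡ 1313 (mod 1949).
So A = 1313. Jonas then computes K = A^b mod p = 1313^22 mod 1949.
1313^1 ≡ 1313 (mod 1949)
1313^2 = (1313^1)^2 ≡ 1313^2 = 1723969 ≡ 1053 (mod 1949)
1313^4 = (1313^2)^2 ≡ 1053^2 = 1108809 ≡ 1777 (mod 1949)
1313^8 = (1313^4)^2 ≡ 1777^2 = 3157729 ≡ 349 (mod 1949)
1313^16 = (1313^8)^2 ≡ 349^2 = 121801 ≡ 963 (mod 1949)
1313^22 = 1313^16 · 1313^4 · 1313^2 ≡ 963 · 1777 · 1053 ≡ 1302 (mod 1949).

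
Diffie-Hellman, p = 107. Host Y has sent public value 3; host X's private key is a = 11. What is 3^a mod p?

62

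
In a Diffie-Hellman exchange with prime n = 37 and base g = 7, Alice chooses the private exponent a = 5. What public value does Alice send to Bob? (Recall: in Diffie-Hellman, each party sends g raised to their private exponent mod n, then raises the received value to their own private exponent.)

9

Public value = 7^5 mod 37.
7^1 ≡ 7 (mod 37)
7^2 = (7^1)^2 ≡ 7^2 = 49 ≡ 12 (mod 37)
7^4 = (7^2)^2 ≡ 12^2 = 144 ≡ 33 (mod 37)
7^5 = 7^4 · 7^1 ≡ 33 · 7 ≡ 9 (mod 37).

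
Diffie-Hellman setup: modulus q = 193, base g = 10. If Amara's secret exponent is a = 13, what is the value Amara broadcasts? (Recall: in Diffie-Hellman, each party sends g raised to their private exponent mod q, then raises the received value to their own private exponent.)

Public value = 10^13 mod 193.
10^1 ≡ 10 (mod 193)
10^2 = (10^1)^2 ≡ 10^2 = 100 ≡ 100 (mod 193)
10^4 = (10^2)^2 ≡ 100^2 = 10000 ≡ 157 (mod 193)
10^8 = (10^4)^2 ≡ 157^2 = 24649 ≡ 138 (mod 193)
10^13 = 10^8 · 10^4 · 10^1 ≡ 138 · 157 · 10 ≡ 114 (mod 193).

114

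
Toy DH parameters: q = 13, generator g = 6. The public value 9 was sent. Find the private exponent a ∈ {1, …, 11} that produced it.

Try successive powers of 6 modulo 13:
6^1 ≡ 6
6^2 ≡ 10
6^3 ≡ 8
6^4 ≡ 9
Found: a = 4.

4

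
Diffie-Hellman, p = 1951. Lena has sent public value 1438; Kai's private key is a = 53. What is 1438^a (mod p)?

1737

Shared key K = 1438^53 mod 1951.
1438^1 ≡ 1438 (mod 1951)
1438^2 = (1438^1)^2 ≡ 1438^2 = 2067844 ≡ 1735 (mod 1951)
1438^4 = (1438^2)^2 ≡ 1735^2 = 3010225 ≡ 1783 (mod 1951)
1438^8 = (1438^4)^2 ≡ 1783^2 = 3179089 ≡ 910 (mod 1951)
1438^16 = (1438^8)^2 ≡ 910^2 = 828100 ≡ 876 (mod 1951)
1438^32 = (1438^16)^2 ≡ 876^2 = 767376 ≡ 633 (mod 1951)
1438^53 = 1438^32 · 1438^16 · 1438^4 · 1438^1 ≡ 633 · 876 · 1783 · 1438 ≡ 1737 (mod 1951).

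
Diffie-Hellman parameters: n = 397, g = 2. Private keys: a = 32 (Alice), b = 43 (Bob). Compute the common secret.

Bob sends B = g^b mod n = 2^43 mod 397.
2^1 ≡ 2 (mod 397)
2^2 = (2^1)^2 ≡ 2^2 = 4 ≡ 4 (mod 397)
2^4 = (2^2)^2 ≡ 4^2 = 16 ≡ 16 (mod 397)
2^8 = (2^4)^2 ≡ 16^2 = 256 ≡ 256 (mod 397)
2^16 = (2^8)^2 ≡ 256^2 = 65536 ≡ 31 (mod 397)
2^32 = (2^16)^2 ≡ 31^2 = 961 ≡ 167 (mod 397)
2^43 = 2^32 · 2^8 · 2^2 · 2^1 ≡ 167 · 256 · 4 · 2 ≡ 199 (mod 397).
So B = 199. Alice then computes K = B^a mod n = 199^32 mod 397.
199^1 ≡ 199 (mod 397)
199^2 = (199^1)^2 ≡ 199^2 = 39601 ≡ 298 (mod 397)
199^4 = (199^2)^2 ≡ 298^2 = 88804 ≡ 273 (mod 397)
199^8 = (199^4)^2 ≡ 273^2 = 74529 ≡ 290 (mod 397)
199^16 = (199^8)^2 ≡ 290^2 = 84100 ≡ 333 (mod 397)
199^32 = (199^16)^2 ≡ 333^2 = 110889 ≡ 126 (mod 397)

126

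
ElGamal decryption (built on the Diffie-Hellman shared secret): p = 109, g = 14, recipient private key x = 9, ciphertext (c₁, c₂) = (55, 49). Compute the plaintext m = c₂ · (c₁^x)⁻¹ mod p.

18

Shared mask s = c₁^x mod p = 55^9 mod 109.
55^1 ≡ 55 (mod 109)
55^2 = (55^1)^2 ≡ 55^2 = 3025 ≡ 82 (mod 109)
55^4 = (55^2)^2 ≡ 82^2 = 6724 ≡ 75 (mod 109)
55^8 = (55^4)^2 ≡ 75^2 = 5625 ≡ 66 (mod 109)
55^9 = 55^8 · 55^1 ≡ 66 · 55 ≡ 33 (mod 109).
So s = 33; s⁻¹ ≡ 76 (mod 109).
m = c₂ · s⁻¹ mod 109 = 49 · 76 mod 109 = 18.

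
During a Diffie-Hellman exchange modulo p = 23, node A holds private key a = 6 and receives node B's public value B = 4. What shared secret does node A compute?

2

Shared key K = 4^6 mod 23.
4^1 ≡ 4 (mod 23)
4^2 = (4^1)^2 ≡ 4^2 = 16 ≡ 16 (mod 23)
4^4 = (4^2)^2 ≡ 16^2 = 256 ≡ 3 (mod 23)
4^6 = 4^4 · 4^2 ≡ 3 · 16 ≡ 2 (mod 23).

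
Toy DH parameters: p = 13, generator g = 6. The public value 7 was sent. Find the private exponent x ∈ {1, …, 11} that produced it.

7

Try successive powers of 6 modulo 13:
6^1 ≡ 6
6^2 ≡ 10
6^3 ≡ 8
6^4 ≡ 9
6^5 ≡ 2
6^6 ≡ 12
6^7 ≡ 7
Found: x = 7.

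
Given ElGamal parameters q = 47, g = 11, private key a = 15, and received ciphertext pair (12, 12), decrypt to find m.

Shared mask s = c₁^a mod q = 12^15 mod 47.
12^1 ≡ 12 (mod 47)
12^2 = (12^1)^2 ≡ 12^2 = 144 ≡ 3 (mod 47)
12^4 = (12^2)^2 ≡ 3^2 = 9 ≡ 9 (mod 47)
12^8 = (12^4)^2 ≡ 9^2 = 81 ≡ 34 (mod 47)
12^15 = 12^8 · 12^4 · 12^2 · 12^1 ≡ 34 · 9 · 3 · 12 ≡ 18 (mod 47).
So s = 18; s⁻¹ ≡ 34 (mod 47).
m = c₂ · s⁻¹ mod 47 = 12 · 34 mod 47 = 32.

32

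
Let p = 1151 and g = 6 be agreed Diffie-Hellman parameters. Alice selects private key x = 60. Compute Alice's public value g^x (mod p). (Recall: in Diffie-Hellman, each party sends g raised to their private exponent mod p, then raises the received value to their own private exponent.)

835

Public value = 6^60 (mod 1151).
6^1 ≡ 6 (mod 1151)
6^2 = (6^1)^2 ≡ 6^2 = 36 ≡ 36 (mod 1151)
6^4 = (6^2)^2 ≡ 36^2 = 1296 ≡ 145 (mod 1151)
6^8 = (6^4)^2 ≡ 145^2 = 21025 ≡ 307 (mod 1151)
6^16 = (6^8)^2 ≡ 307^2 = 94249 ≡ 1018 (mod 1151)
6^32 = (6^16)^2 ≡ 1018^2 = 1036324 ≡ 424 (mod 1151)
6^60 = 6^32 · 6^16 · 6^8 · 6^4 ≡ 424 · 1018 · 307 · 145 ≡ 835 (mod 1151).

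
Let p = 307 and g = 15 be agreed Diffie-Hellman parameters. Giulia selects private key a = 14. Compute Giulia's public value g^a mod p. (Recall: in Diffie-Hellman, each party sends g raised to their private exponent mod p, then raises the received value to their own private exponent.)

223

Public value = 15^14 mod 307.
15^1 ≡ 15 (mod 307)
15^2 = (15^1)^2 ≡ 15^2 = 225 ≡ 225 (mod 307)
15^4 = (15^2)^2 ≡ 225^2 = 50625 ≡ 277 (mod 307)
15^8 = (15^4)^2 ≡ 277^2 = 76729 ≡ 286 (mod 307)
15^14 = 15^8 · 15^4 · 15^2 ≡ 286 · 277 · 225 ≡ 223 (mod 307).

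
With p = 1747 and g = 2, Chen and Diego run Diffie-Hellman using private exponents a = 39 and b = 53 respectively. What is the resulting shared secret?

1133

Chen sends A = g^a mod p = 2^39 mod 1747.
2^1 ≡ 2 (mod 1747)
2^2 = (2^1)^2 ≡ 2^2 = 4 ≡ 4 (mod 1747)
2^4 = (2^2)^2 ≡ 4^2 = 16 ≡ 16 (mod 1747)
2^8 = (2^4)^2 ≡ 16^2 = 256 ≡ 256 (mod 1747)
2^16 = (2^8)^2 ≡ 256^2 = 65536 ≡ 897 (mod 1747)
2^32 = (2^16)^2 ≡ 897^2 = 804609 ≡ 989 (mod 1747)
2^39 = 2^32 · 2^4 · 2^2 · 2^1 ≡ 989 · 16 · 4 · 2 ≡ 808 (mod 1747).
So A = 808. Diego then computes K = A^b mod p = 808^53 mod 1747.
808^1 ≡ 808 (mod 1747)
808^2 = (808^1)^2 ≡ 808^2 = 652864 ≡ 1233 (mod 1747)
808^4 = (808^2)^2 ≡ 1233^2 = 1520289 ≡ 399 (mod 1747)
808^8 = (808^4)^2 ≡ 399^2 = 159201 ≡ 224 (mod 1747)
808^16 = (808^8)^2 ≡ 224^2 = 50176 ≡ 1260 (mod 1747)
808^32 = (808^16)^2 ≡ 1260^2 = 1587600 ≡ 1324 (mod 1747)
808^53 = 808^32 · 808^16 · 808^4 · 808^1 ≡ 1324 · 1260 · 399 · 808 ≡ 1133 (mod 1747).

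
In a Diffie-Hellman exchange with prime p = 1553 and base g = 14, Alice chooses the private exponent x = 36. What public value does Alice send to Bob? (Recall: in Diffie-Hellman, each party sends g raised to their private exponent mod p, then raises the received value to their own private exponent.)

682

Public value = 14^36 (mod 1553).
14^1 ≡ 14 (mod 1553)
14^2 = (14^1)^2 ≡ 14^2 = 196 ≡ 196 (mod 1553)
14^4 = (14^2)^2 ≡ 196^2 = 38416 ≡ 1144 (mod 1553)
14^8 = (14^4)^2 ≡ 1144^2 = 1308736 ≡ 1110 (mod 1553)
14^16 = (14^8)^2 ≡ 1110^2 = 1232100 ≡ 571 (mod 1553)
14^32 = (14^16)^2 ≡ 571^2 = 326041 ≡ 1464 (mod 1553)
14^36 = 14^32 · 14^4 ≡ 1464 · 1144 ≡ 682 (mod 1553).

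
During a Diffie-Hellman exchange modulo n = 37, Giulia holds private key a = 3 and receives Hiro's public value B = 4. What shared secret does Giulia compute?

Shared key K = 4^3 mod 37.
4^1 ≡ 4 (mod 37)
4^2 = (4^1)^2 ≡ 4^2 = 16 ≡ 16 (mod 37)
4^3 = 4^2 · 4^1 ≡ 16 · 4 ≡ 27 (mod 37).

27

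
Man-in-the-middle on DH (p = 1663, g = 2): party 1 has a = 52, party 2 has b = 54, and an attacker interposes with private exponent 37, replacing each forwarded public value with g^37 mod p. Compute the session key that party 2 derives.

617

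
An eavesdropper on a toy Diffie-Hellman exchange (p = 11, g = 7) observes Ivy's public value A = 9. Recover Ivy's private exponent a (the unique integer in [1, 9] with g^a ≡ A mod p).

8

Try successive powers of 7 modulo 11:
7^1 ≡ 7
7^2 ≡ 5
7^3 ≡ 2
7^4 ≡ 3
7^5 ≡ 10
7^6 ≡ 4
7^7 ≡ 6
7^8 ≡ 9
Found: a = 8.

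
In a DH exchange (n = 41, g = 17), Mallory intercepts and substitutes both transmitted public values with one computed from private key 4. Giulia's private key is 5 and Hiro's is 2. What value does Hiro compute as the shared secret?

Hiro receives Mallory's public value M = 17^4 mod 41 instead of the honest one.
17^1 ≡ 17 (mod 41)
17^2 = (17^1)^2 ≡ 17^2 = 289 ≡ 2 (mod 41)
17^4 = (17^2)^2 ≡ 2^2 = 4 ≡ 4 (mod 41)
So M = 4. Hiro computes K = M^2 mod 41.
4^1 ≡ 4 (mod 41)
4^2 = (4^1)^2 ≡ 4^2 = 16 ≡ 16 (mod 41)

16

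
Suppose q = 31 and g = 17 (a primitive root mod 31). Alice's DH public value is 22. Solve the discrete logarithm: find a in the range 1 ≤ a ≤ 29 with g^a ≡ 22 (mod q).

11

Try successive powers of 17 modulo 31:
17^1 ≡ 17
17^2 ≡ 10
17^3 ≡ 15
17^4 ≡ 7
17^5 ≡ 26
17^6 ≡ 8
17^7 ≡ 12
17^8 ≡ 18
17^9 ≡ 27
17^10 ≡ 25
17^11 ≡ 22
Found: a = 11.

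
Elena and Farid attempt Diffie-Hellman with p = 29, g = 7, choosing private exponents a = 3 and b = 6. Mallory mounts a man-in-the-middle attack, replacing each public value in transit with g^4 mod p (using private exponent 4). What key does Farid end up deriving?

Farid receives Mallory's public value M = 7^4 mod 29 instead of the honest one.
7^1 ≡ 7 (mod 29)
7^2 = (7^1)^2 ≡ 7^2 = 49 ≡ 20 (mod 29)
7^4 = (7^2)^2 ≡ 20^2 = 400 ≡ 23 (mod 29)
So M = 23. Farid computes K = M^6 mod 29.
23^1 ≡ 23 (mod 29)
23^2 = (23^1)^2 ≡ 23^2 = 529 ≡ 7 (mod 29)
23^4 = (23^2)^2 ≡ 7^2 = 49 ≡ 20 (mod 29)
23^6 = 23^4 · 23^2 ≡ 20 · 7 ≡ 24 (mod 29).

24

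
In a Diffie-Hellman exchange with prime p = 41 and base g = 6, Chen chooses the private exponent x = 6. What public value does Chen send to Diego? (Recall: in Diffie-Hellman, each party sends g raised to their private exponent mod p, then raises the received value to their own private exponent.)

Public value = 6^{6} \pmod{41}.
6^1 ≡ 6 (mod 41)
6^2 = (6^1)^2 ≡ 6^2 = 36 ≡ 36 (mod 41)
6^4 = (6^2)^2 ≡ 36^2 = 1296 ≡ 25 (mod 41)
6^6 = 6^4 · 6^2 ≡ 25 · 36 ≡ 39 (mod 41).

39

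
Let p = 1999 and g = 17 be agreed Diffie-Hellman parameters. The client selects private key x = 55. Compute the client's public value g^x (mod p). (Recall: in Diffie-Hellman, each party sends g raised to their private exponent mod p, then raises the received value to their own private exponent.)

1736

Public value = 17^55 (mod 1999).
17^1 ≡ 17 (mod 1999)
17^2 = (17^1)^2 ≡ 17^2 = 289 ≡ 289 (mod 1999)
17^4 = (17^2)^2 ≡ 289^2 = 83521 ≡ 1562 (mod 1999)
17^8 = (17^4)^2 ≡ 1562^2 = 2439844 ≡ 1064 (mod 1999)
17^16 = (17^8)^2 ≡ 1064^2 = 1132096 ≡ 662 (mod 1999)
17^32 = (17^16)^2 ≡ 662^2 = 438244 ≡ 463 (mod 1999)
17^55 = 17^32 · 17^16 · 17^4 · 17^2 · 17^1 ≡ 463 · 662 · 1562 · 289 · 17 ≡ 1736 (mod 1999).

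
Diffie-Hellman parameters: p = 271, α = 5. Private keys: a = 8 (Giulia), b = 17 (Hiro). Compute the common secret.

5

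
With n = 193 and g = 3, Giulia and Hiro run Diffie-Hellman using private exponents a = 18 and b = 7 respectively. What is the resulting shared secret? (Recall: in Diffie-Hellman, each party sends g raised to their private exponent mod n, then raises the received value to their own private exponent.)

Hiro sends B = g^b mod n = 3^7 mod 193.
3^1 ≡ 3 (mod 193)
3^2 = (3^1)^2 ≡ 3^2 = 9 ≡ 9 (mod 193)
3^4 = (3^2)^2 ≡ 9^2 = 81 ≡ 81 (mod 193)
3^7 = 3^4 · 3^2 · 3^1 ≡ 81 · 9 · 3 ≡ 64 (mod 193).
So B = 64. Giulia then computes K = B^a mod n = 64^18 mod 193.
64^1 ≡ 64 (mod 193)
64^2 = (64^1)^2 ≡ 64^2 = 4096 ≡ 43 (mod 193)
64^4 = (64^2)^2 ≡ 43^2 = 1849 ≡ 112 (mod 193)
64^8 = (64^4)^2 ≡ 112^2 = 12544 ≡ 192 (mod 193)
64^16 = (64^8)^2 ≡ 192^2 = 36864 ≡ 1 (mod 193)
64^18 = 64^16 · 64^2 ≡ 1 · 43 ≡ 43 (mod 193).

43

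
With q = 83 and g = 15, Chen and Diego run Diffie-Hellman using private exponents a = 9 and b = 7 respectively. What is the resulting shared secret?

Diego sends B = g^b mod q = 15^7 mod 83.
15^1 ≡ 15 (mod 83)
15^2 = (15^1)^2 ≡ 15^2 = 225 ≡ 59 (mod 83)
15^4 = (15^2)^2 ≡ 59^2 = 3481 ≡ 78 (mod 83)
15^7 = 15^4 · 15^2 · 15^1 ≡ 78 · 59 · 15 ≡ 57 (mod 83).
So B = 57. Chen then computes K = B^a mod q = 57^9 mod 83.
57^1 ≡ 57 (mod 83)
57^2 = (57^1)^2 ≡ 57^2 = 3249 ≡ 12 (mod 83)
57^4 = (57^2)^2 ≡ 12^2 = 144 ≡ 61 (mod 83)
57^8 = (57^4)^2 ≡ 61^2 = 3721 ≡ 69 (mod 83)
57^9 = 57^8 · 57^1 ≡ 69 · 57 ≡ 32 (mod 83).

32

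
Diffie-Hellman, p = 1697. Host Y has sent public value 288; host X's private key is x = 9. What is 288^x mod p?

1043

Shared key K = 288^9 mod 1697.
288^1 ≡ 288 (mod 1697)
288^2 = (288^1)^2 ≡ 288^2 = 82944 ≡ 1488 (mod 1697)
288^4 = (288^2)^2 ≡ 1488^2 = 2214144 ≡ 1256 (mod 1697)
288^8 = (288^4)^2 ≡ 1256^2 = 1577536 ≡ 1023 (mod 1697)
288^9 = 288^8 · 288^1 ≡ 1023 · 288 ≡ 1043 (mod 1697).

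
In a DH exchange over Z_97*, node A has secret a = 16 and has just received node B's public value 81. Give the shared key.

Shared key K = 81^16 mod 97.
81^1 ≡ 81 (mod 97)
81^2 = (81^1)^2 ≡ 81^2 = 6561 ≡ 62 (mod 97)
81^4 = (81^2)^2 ≡ 62^2 = 3844 ≡ 61 (mod 97)
81^8 = (81^4)^2 ≡ 61^2 = 3721 ≡ 35 (mod 97)
81^16 = (81^8)^2 ≡ 35^2 = 1225 ≡ 61 (mod 97)

61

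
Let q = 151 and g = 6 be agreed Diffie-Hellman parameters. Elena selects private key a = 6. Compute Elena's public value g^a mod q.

Public value = 6^6 mod 151.
6^1 ≡ 6 (mod 151)
6^2 = (6^1)^2 ≡ 6^2 = 36 ≡ 36 (mod 151)
6^4 = (6^2)^2 ≡ 36^2 = 1296 ≡ 88 (mod 151)
6^6 = 6^4 · 6^2 ≡ 88 · 36 ≡ 148 (mod 151).

148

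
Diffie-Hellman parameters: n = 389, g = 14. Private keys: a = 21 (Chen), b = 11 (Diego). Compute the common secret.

332

Diego sends B = g^b mod n = 14^11 mod 389.
14^1 ≡ 14 (mod 389)
14^2 = (14^1)^2 ≡ 14^2 = 196 ≡ 196 (mod 389)
14^4 = (14^2)^2 ≡ 196^2 = 38416 ≡ 294 (mod 389)
14^8 = (14^4)^2 ≡ 294^2 = 86436 ≡ 78 (mod 389)
14^11 = 14^8 · 14^2 · 14^1 ≡ 78 · 196 · 14 ≡ 82 (mod 389).
So B = 82. Chen then computes K = B^a mod n = 82^21 mod 389.
82^1 ≡ 82 (mod 389)
82^2 = (82^1)^2 ≡ 82^2 = 6724 ≡ 111 (mod 389)
82^4 = (82^2)^2 ≡ 111^2 = 12321 ≡ 262 (mod 389)
82^8 = (82^4)^2 ≡ 262^2 = 68644 ≡ 180 (mod 389)
82^16 = (82^8)^2 ≡ 180^2 = 32400 ≡ 113 (mod 389)
82^21 = 82^16 · 82^4 · 82^1 ≡ 113 · 262 · 82 ≡ 332 (mod 389).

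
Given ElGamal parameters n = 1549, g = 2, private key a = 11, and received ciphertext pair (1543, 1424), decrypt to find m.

450

Shared mask s = c₁^a mod n = 1543^11 mod 1549.
1543^1 ≡ 1543 (mod 1549)
1543^2 = (1543^1)^2 ≡ 1543^2 = 2380849 ≡ 36 (mod 1549)
1543^4 = (1543^2)^2 ≡ 36^2 = 1296 ≡ 1296 (mod 1549)
1543^8 = (1543^4)^2 ≡ 1296^2 = 1679616 ≡ 500 (mod 1549)
1543^11 = 1543^8 · 1543^2 · 1543^1 ≡ 500 · 36 · 1543 ≡ 430 (mod 1549).
So s = 430; s⁻¹ ≡ 616 (mod 1549).
m = c₂ · s⁻¹ mod 1549 = 1424 · 616 mod 1549 = 450.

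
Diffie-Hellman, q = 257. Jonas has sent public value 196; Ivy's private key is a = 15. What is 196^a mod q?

Shared key K = 196^15 mod 257.
196^1 ≡ 196 (mod 257)
196^2 = (196^1)^2 ≡ 196^2 = 38416 ≡ 123 (mod 257)
196^4 = (196^2)^2 ≡ 123^2 = 15129 ≡ 223 (mod 257)
196^8 = (196^4)^2 ≡ 223^2 = 49729 ≡ 128 (mod 257)
196^15 = 196^8 · 196^4 · 196^2 · 196^1 ≡ 128 · 223 · 123 · 196 ≡ 178 (mod 257).

178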